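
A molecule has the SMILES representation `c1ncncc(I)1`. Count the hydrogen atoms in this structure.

Atom tally by fragment:
  pyrimidine ring core → C:4 H:4 N:2
  (− 1 ring H displaced by substituents)
  + I → I:1
Element totals:
  C: 4
  H: 3
  I: 1
  N: 2

3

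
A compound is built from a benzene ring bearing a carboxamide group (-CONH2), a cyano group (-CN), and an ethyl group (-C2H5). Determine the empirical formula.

C10H10N2O

Atom tally by fragment:
  benzene ring core → C:6 H:6
  (− 3 ring H displaced by substituents)
  + CONH2 → C:1 H:2 O:1 N:1
  + CN → C:1 N:1
  + C2H5 → C:2 H:5
Element totals:
  C: 10
  H: 10
  N: 2
  O: 1
Molecular formula: C10H10N2O.
gcd of subscripts (10, 10, 2, 1) = 1, so the empirical formula equals the molecular formula.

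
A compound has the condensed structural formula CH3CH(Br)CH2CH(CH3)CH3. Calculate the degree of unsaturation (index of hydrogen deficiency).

Atom tally by fragment:
  CH3 → C:1 H:3
  CH(Br) → C:1 H:1 Br:1
  CH2 → C:1 H:2
  CH(CH3) → C:2 H:4
  CH3 → C:1 H:3
Element totals:
  C: 6
  H: 13
  Br: 1
Molecular formula: C6H13Br.
DoU = (2C + 2 + N − H − X) / 2 = (2·6 + 2 + 0 − 13 − 1) / 2 = 0.

0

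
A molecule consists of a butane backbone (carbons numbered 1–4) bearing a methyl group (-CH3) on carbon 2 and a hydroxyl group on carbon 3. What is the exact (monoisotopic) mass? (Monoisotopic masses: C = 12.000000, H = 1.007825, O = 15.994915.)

88.0888

Atom tally by fragment:
  CH3 → C:1 H:3
  CH(CH3) → C:2 H:4
  CH(OH) → C:1 H:2 O:1
  CH3 → C:1 H:3
Element totals:
  C: 5
  H: 12
  O: 1
Molecular formula: C5H12O.
  M = 5(12.0) + 12(1.007825) + 15.994915
    = 60.000000 + 12.093900 + 15.994915 = 88.088815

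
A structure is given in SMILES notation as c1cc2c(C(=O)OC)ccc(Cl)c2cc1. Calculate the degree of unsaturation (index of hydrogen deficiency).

Atom tally by fragment:
  naphthalene ring system core → C:10 H:8
  (− 2 ring H displaced by substituents)
  + COOCH3 → C:2 H:3 O:2
  + Cl → Cl:1
Element totals:
  C: 12
  H: 9
  Cl: 1
  O: 2
Molecular formula: C12H9ClO2.
DoU = (2C + 2 + N − H − X) / 2 = (2·12 + 2 + 0 − 9 − 1) / 2 = 8.

8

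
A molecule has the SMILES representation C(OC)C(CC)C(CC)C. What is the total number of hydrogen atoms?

Atom tally by fragment:
  CH3OCH2 → C:2 H:5 O:1
  CH(C2H5) → C:3 H:6
  CH(C2H5) → C:3 H:6
  CH3 → C:1 H:3
Element totals:
  C: 9
  H: 20
  O: 1

20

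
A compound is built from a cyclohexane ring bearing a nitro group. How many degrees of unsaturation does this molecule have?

2

Atom tally by fragment:
  cyclohexane ring core → C:6 H:12
  (− 1 ring H displaced by substituents)
  + NO2 → N:1 O:2
Element totals:
  C: 6
  H: 11
  N: 1
  O: 2
Molecular formula: C6H11NO2.
DoU = (2C + 2 + N − H − X) / 2 = (2·6 + 2 + 1 − 11 − 0) / 2 = 2.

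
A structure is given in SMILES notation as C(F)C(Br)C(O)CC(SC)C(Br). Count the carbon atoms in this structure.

Atom tally by fragment:
  FCH2 → C:1 H:2 F:1
  CH(Br) → C:1 H:1 Br:1
  CH(OH) → C:1 H:2 O:1
  CH2 → C:1 H:2
  CH(SCH3) → C:2 H:4 S:1
  CH2Br → C:1 H:2 Br:1
Element totals:
  C: 7
  H: 13
  Br: 2
  F: 1
  O: 1
  S: 1

7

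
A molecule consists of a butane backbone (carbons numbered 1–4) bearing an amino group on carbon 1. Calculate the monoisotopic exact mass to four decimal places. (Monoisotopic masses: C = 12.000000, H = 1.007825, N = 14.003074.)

Atom tally by fragment:
  H2NCH2 → C:1 H:4 N:1
  CH2 → C:1 H:2
  CH2 → C:1 H:2
  CH3 → C:1 H:3
Element totals:
  C: 4
  H: 11
  N: 1
Molecular formula: C4H11N.
  M = 4(12.0) + 11(1.007825) + 14.003074
    = 48.000000 + 11.086075 + 14.003074 = 73.089149

73.0891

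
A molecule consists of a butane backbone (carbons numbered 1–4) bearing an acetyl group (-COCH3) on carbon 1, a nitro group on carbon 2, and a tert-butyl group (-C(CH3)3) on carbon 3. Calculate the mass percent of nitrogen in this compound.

6.96%

Atom tally by fragment:
  CH3COCH2 → C:3 H:5 O:1
  CH(NO2) → C:1 H:1 N:1 O:2
  CH(C(CH3)3) → C:5 H:10
  CH3 → C:1 H:3
Element totals:
  C: 10
  H: 19
  N: 1
  O: 3
Molecular formula: C10H19NO3.
Molar mass = 201.266 g/mol.
Mass from N: 1 × 14.007 = 14.007 g/mol.
%N = 14.007 / 201.266 × 100 = 6.96%.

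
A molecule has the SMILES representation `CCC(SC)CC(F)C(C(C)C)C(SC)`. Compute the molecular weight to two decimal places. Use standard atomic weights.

Atom tally by fragment:
  CH3 → C:1 H:3
  CH2 → C:1 H:2
  CH(SCH3) → C:2 H:4 S:1
  CH2 → C:1 H:2
  CH(F) → C:1 H:1 F:1
  CH(CH(CH3)2) → C:4 H:8
  CH2SCH3 → C:2 H:5 S:1
Element totals:
  C: 12
  H: 25
  F: 1
  S: 2
Molecular formula: C12H25FS2.
  M = 12(12.011) + 25(1.008) + 18.998 + 2(32.06)
    = 144.132 + 25.200 + 18.998 + 64.120 = 252.450

252.45 g/mol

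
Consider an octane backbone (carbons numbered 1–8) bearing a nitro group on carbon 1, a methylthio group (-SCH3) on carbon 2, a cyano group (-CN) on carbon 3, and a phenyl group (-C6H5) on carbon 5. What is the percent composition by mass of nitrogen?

Atom tally by fragment:
  O2NCH2 → C:1 H:2 N:1 O:2
  CH(SCH3) → C:2 H:4 S:1
  CH(CN) → C:2 H:1 N:1
  CH2 → C:1 H:2
  CH(C6H5) → C:7 H:6
  CH2 → C:1 H:2
  CH2 → C:1 H:2
  CH3 → C:1 H:3
Element totals:
  C: 16
  H: 22
  N: 2
  O: 2
  S: 1
Molecular formula: C16H22N2O2S.
Molar mass = 306.424 g/mol.
Mass from N: 2 × 14.007 = 28.014 g/mol.
%N = 28.014 / 306.424 × 100 = 9.14%.

9.14%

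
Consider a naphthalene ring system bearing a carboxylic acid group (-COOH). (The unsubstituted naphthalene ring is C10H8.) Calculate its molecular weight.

Atom tally by fragment:
  naphthalene ring system core → C:10 H:8
  (− 1 ring H displaced by substituents)
  + COOH → C:1 H:1 O:2
Element totals:
  C: 11
  H: 8
  O: 2
Molecular formula: C11H8O2.
  M = 11(12.011) + 8(1.008) + 2(15.999)
    = 132.121 + 8.064 + 31.998 = 172.183

172.18 g/mol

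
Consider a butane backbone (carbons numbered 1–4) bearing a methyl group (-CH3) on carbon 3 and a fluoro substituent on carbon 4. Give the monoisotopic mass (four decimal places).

90.0845

Atom tally by fragment:
  CH3 → C:1 H:3
  CH2 → C:1 H:2
  CH(CH3) → C:2 H:4
  CH2F → C:1 H:2 F:1
Element totals:
  C: 5
  H: 11
  F: 1
Molecular formula: C5H11F.
  M = 5(12.0) + 11(1.007825) + 18.998403
    = 60.000000 + 11.086075 + 18.998403 = 90.084478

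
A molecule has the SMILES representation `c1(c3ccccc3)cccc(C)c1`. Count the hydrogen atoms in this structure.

12

Atom tally by fragment:
  benzene ring core → C:6 H:6
  (− 2 ring H displaced by substituents)
  + C6H5 → C:6 H:5
  + CH3 → C:1 H:3
Element totals:
  C: 13
  H: 12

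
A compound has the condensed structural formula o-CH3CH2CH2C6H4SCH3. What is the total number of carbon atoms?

10

Atom tally by fragment:
  benzene ring core → C:6 H:6
  (− 2 ring H displaced by substituents)
  + CH2CH2CH3 → C:3 H:7
  + SCH3 → C:1 H:3 S:1
Element totals:
  C: 10
  H: 14
  S: 1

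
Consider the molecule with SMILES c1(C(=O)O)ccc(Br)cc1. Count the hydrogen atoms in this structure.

Atom tally by fragment:
  benzene ring core → C:6 H:6
  (− 2 ring H displaced by substituents)
  + COOH → C:1 H:1 O:2
  + Br → Br:1
Element totals:
  C: 7
  H: 5
  Br: 1
  O: 2

5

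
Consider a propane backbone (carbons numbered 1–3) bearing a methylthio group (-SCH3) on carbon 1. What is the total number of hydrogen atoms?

10

Atom tally by fragment:
  CH3SCH2 → C:2 H:5 S:1
  CH2 → C:1 H:2
  CH3 → C:1 H:3
Element totals:
  C: 4
  H: 10
  S: 1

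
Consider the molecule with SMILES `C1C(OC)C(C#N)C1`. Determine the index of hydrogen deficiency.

Atom tally by fragment:
  cyclobutane ring core → C:4 H:8
  (− 2 ring H displaced by substituents)
  + OCH3 → C:1 H:3 O:1
  + CN → C:1 N:1
Element totals:
  C: 6
  H: 9
  N: 1
  O: 1
Molecular formula: C6H9NO.
DoU = (2C + 2 + N − H − X) / 2 = (2·6 + 2 + 1 − 9 − 0) / 2 = 3.

3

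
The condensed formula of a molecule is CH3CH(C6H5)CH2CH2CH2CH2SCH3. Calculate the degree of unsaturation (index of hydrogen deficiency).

4

Atom tally by fragment:
  CH3 → C:1 H:3
  CH(C6H5) → C:7 H:6
  CH2 → C:1 H:2
  CH2 → C:1 H:2
  CH2 → C:1 H:2
  CH2SCH3 → C:2 H:5 S:1
Element totals:
  C: 13
  H: 20
  S: 1
Molecular formula: C13H20S.
DoU = (2C + 2 + N − H − X) / 2 = (2·13 + 2 + 0 − 20 − 0) / 2 = 4.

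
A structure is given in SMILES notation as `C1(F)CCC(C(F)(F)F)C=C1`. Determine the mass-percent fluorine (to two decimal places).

45.20%

Atom tally by fragment:
  cyclohexene ring core → C:6 H:10
  (− 2 ring H displaced by substituents)
  + F → F:1
  + CF3 → C:1 F:3
Element totals:
  C: 7
  H: 8
  F: 4
Molecular formula: C7H8F4.
Molar mass = 168.133 g/mol.
Mass from F: 4 × 18.998 = 75.992 g/mol.
%F = 75.992 / 168.133 × 100 = 45.20%.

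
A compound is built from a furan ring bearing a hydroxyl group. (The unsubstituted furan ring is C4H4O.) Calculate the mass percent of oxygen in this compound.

Atom tally by fragment:
  furan ring core → C:4 H:4 O:1
  (− 1 ring H displaced by substituents)
  + OH → O:1 H:1
Element totals:
  C: 4
  H: 4
  O: 2
Molecular formula: C4H4O2.
Molar mass = 84.074 g/mol.
Mass from O: 2 × 15.999 = 31.998 g/mol.
%O = 31.998 / 84.074 × 100 = 38.06%.

38.06%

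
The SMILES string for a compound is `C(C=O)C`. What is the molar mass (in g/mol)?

Atom tally by fragment:
  OHCCH2 → C:2 H:3 O:1
  CH3 → C:1 H:3
Element totals:
  C: 3
  H: 6
  O: 1
Molecular formula: C3H6O.
  M = 3(12.011) + 6(1.008) + 15.999
    = 36.033 + 6.048 + 15.999 = 58.080

58.08 g/mol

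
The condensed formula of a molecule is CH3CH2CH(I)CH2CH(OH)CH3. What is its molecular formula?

C6H13IO

Element totals:
  C: 6
  H: 13
  I: 1
  O: 1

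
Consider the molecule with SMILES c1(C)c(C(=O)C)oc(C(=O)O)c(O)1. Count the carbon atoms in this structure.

Atom tally by fragment:
  furan ring core → C:4 H:4 O:1
  (− 4 ring H displaced by substituents)
  + CH3 → C:1 H:3
  + COCH3 → C:2 H:3 O:1
  + COOH → C:1 H:1 O:2
  + OH → O:1 H:1
Element totals:
  C: 8
  H: 8
  O: 5

8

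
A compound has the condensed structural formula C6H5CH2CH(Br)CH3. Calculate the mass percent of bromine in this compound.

Atom tally by fragment:
  C6H5CH2 → C:7 H:7
  CH(Br) → C:1 H:1 Br:1
  CH3 → C:1 H:3
Element totals:
  C: 9
  H: 11
  Br: 1
Molecular formula: C9H11Br.
Molar mass = 199.091 g/mol.
Mass from Br: 1 × 79.904 = 79.904 g/mol.
%Br = 79.904 / 199.091 × 100 = 40.13%.

40.13%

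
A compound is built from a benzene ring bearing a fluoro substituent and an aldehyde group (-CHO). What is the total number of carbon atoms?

7

Atom tally by fragment:
  benzene ring core → C:6 H:6
  (− 2 ring H displaced by substituents)
  + F → F:1
  + CHO → C:1 H:1 O:1
Element totals:
  C: 7
  H: 5
  F: 1
  O: 1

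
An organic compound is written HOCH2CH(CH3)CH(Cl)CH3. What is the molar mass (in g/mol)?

Element totals:
  C: 5
  H: 11
  Cl: 1
  O: 1
Molecular formula: C5H11ClO.
  M = 5(12.011) + 11(1.008) + 35.45 + 15.999
    = 60.055 + 11.088 + 35.450 + 15.999 = 122.592

122.59 g/mol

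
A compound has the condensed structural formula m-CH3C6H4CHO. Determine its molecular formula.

Atom tally by fragment:
  benzene ring core → C:6 H:6
  (− 2 ring H displaced by substituents)
  + CH3 → C:1 H:3
  + CHO → C:1 H:1 O:1
Element totals:
  C: 8
  H: 8
  O: 1

C8H8O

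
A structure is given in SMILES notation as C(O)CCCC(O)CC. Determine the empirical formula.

Atom tally by fragment:
  HOCH2 → C:1 H:3 O:1
  CH2 → C:1 H:2
  CH2 → C:1 H:2
  CH2 → C:1 H:2
  CH(OH) → C:1 H:2 O:1
  CH2 → C:1 H:2
  CH3 → C:1 H:3
Element totals:
  C: 7
  H: 16
  O: 2
Molecular formula: C7H16O2.
gcd of subscripts (7, 16, 2) = 1, so the empirical formula equals the molecular formula.

C7H16O2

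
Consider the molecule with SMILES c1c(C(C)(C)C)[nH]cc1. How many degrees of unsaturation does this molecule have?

3

Atom tally by fragment:
  pyrrole ring core → C:4 H:5 N:1
  (− 1 ring H displaced by substituents)
  + C(CH3)3 → C:4 H:9
Element totals:
  C: 8
  H: 13
  N: 1
Molecular formula: C8H13N.
DoU = (2C + 2 + N − H − X) / 2 = (2·8 + 2 + 1 − 13 − 0) / 2 = 3.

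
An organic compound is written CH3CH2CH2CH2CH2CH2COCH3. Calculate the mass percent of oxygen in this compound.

12.48%

Element totals:
  C: 8
  H: 16
  O: 1
Molecular formula: C8H16O.
Molar mass = 128.215 g/mol.
Mass from O: 1 × 15.999 = 15.999 g/mol.
%O = 15.999 / 128.215 × 100 = 12.48%.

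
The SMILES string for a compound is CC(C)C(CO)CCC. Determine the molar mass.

130.23 g/mol

Atom tally by fragment:
  CH3 → C:1 H:3
  CH(CH3) → C:2 H:4
  CH(CH2OH) → C:2 H:4 O:1
  CH2 → C:1 H:2
  CH2 → C:1 H:2
  CH3 → C:1 H:3
Element totals:
  C: 8
  H: 18
  O: 1
Molecular formula: C8H18O.
  M = 8(12.011) + 18(1.008) + 15.999
    = 96.088 + 18.144 + 15.999 = 130.231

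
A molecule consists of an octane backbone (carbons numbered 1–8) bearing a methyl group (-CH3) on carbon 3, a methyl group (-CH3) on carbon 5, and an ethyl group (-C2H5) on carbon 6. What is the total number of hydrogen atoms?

Atom tally by fragment:
  CH3 → C:1 H:3
  CH2 → C:1 H:2
  CH(CH3) → C:2 H:4
  CH2 → C:1 H:2
  CH(CH3) → C:2 H:4
  CH(C2H5) → C:3 H:6
  CH2 → C:1 H:2
  CH3 → C:1 H:3
Element totals:
  C: 12
  H: 26

26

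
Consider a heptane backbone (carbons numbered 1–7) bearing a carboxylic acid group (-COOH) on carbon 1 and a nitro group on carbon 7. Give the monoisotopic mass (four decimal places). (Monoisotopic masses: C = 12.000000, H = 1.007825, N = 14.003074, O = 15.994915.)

Atom tally by fragment:
  HOOCCH2 → C:2 H:3 O:2
  CH2 → C:1 H:2
  CH2 → C:1 H:2
  CH2 → C:1 H:2
  CH2 → C:1 H:2
  CH2 → C:1 H:2
  CH2NO2 → C:1 H:2 N:1 O:2
Element totals:
  C: 8
  H: 15
  N: 1
  O: 4
Molecular formula: C8H15NO4.
  M = 8(12.0) + 15(1.007825) + 14.003074 + 4(15.994915)
    = 96.000000 + 15.117375 + 14.003074 + 63.979660 = 189.100109

189.1001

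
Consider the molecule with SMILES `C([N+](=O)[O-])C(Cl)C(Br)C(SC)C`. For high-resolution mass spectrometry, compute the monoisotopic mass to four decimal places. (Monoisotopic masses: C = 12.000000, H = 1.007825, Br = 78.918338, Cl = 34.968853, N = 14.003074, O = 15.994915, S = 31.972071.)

274.9382

Atom tally by fragment:
  O2NCH2 → C:1 H:2 N:1 O:2
  CH(Cl) → C:1 H:1 Cl:1
  CH(Br) → C:1 H:1 Br:1
  CH(SCH3) → C:2 H:4 S:1
  CH3 → C:1 H:3
Element totals:
  C: 6
  H: 11
  Br: 1
  Cl: 1
  N: 1
  O: 2
  S: 1
Molecular formula: C6H11BrClNO2S.
  M = 6(12.0) + 11(1.007825) + 78.918338 + 34.968853 + 14.003074 + 2(15.994915) + 31.972071
    = 72.000000 + 11.086075 + 78.918338 + 34.968853 + 14.003074 + 31.989830 + 31.972071 = 274.938241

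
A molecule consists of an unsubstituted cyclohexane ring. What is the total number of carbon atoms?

6

Atom tally by fragment:
  cyclohexane ring core → C:6 H:12
Element totals:
  C: 6
  H: 12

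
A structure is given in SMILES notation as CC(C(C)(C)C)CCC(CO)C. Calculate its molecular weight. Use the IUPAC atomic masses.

Atom tally by fragment:
  CH3 → C:1 H:3
  CH(C(CH3)3) → C:5 H:10
  CH2 → C:1 H:2
  CH2 → C:1 H:2
  CH(CH2OH) → C:2 H:4 O:1
  CH3 → C:1 H:3
Element totals:
  C: 11
  H: 24
  O: 1
Molecular formula: C11H24O.
  M = 11(12.011) + 24(1.008) + 15.999
    = 132.121 + 24.192 + 15.999 = 172.312

172.31 g/mol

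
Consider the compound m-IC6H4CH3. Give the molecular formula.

Element totals:
  C: 7
  H: 7
  I: 1

C7H7I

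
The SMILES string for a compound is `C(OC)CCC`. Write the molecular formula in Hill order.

C5H12O

Atom tally by fragment:
  CH3OCH2 → C:2 H:5 O:1
  CH2 → C:1 H:2
  CH2 → C:1 H:2
  CH3 → C:1 H:3
Element totals:
  C: 5
  H: 12
  O: 1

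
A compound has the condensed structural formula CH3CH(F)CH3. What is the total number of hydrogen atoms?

7

Atom tally by fragment:
  CH3 → C:1 H:3
  CH(F) → C:1 H:1 F:1
  CH3 → C:1 H:3
Element totals:
  C: 3
  H: 7
  F: 1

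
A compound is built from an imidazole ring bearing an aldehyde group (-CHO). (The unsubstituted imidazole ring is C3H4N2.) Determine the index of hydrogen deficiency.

Atom tally by fragment:
  imidazole ring core → C:3 H:4 N:2
  (− 1 ring H displaced by substituents)
  + CHO → C:1 H:1 O:1
Element totals:
  C: 4
  H: 4
  N: 2
  O: 1
Molecular formula: C4H4N2O.
DoU = (2C + 2 + N − H − X) / 2 = (2·4 + 2 + 2 − 4 − 0) / 2 = 4.

4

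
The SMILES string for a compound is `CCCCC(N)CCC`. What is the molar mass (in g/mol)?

129.25 g/mol

Atom tally by fragment:
  CH3 → C:1 H:3
  CH2 → C:1 H:2
  CH2 → C:1 H:2
  CH2 → C:1 H:2
  CH(NH2) → C:1 H:3 N:1
  CH2 → C:1 H:2
  CH2 → C:1 H:2
  CH3 → C:1 H:3
Element totals:
  C: 8
  H: 19
  N: 1
Molecular formula: C8H19N.
  M = 8(12.011) + 19(1.008) + 14.007
    = 96.088 + 19.152 + 14.007 = 129.247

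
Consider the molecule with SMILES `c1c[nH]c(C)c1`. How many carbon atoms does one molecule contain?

Atom tally by fragment:
  pyrrole ring core → C:4 H:5 N:1
  (− 1 ring H displaced by substituents)
  + CH3 → C:1 H:3
Element totals:
  C: 5
  H: 7
  N: 1

5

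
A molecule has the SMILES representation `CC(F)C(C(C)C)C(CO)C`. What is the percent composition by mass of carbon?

Atom tally by fragment:
  CH3 → C:1 H:3
  CH(F) → C:1 H:1 F:1
  CH(CH(CH3)2) → C:4 H:8
  CH(CH2OH) → C:2 H:4 O:1
  CH3 → C:1 H:3
Element totals:
  C: 9
  H: 19
  F: 1
  O: 1
Molecular formula: C9H19FO.
Molar mass = 162.248 g/mol.
Mass from C: 9 × 12.011 = 108.099 g/mol.
%C = 108.099 / 162.248 × 100 = 66.63%.

66.63%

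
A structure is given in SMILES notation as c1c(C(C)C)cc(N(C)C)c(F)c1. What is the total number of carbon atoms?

Atom tally by fragment:
  benzene ring core → C:6 H:6
  (− 3 ring H displaced by substituents)
  + CH(CH3)2 → C:3 H:7
  + N(CH3)2 → N:1 C:2 H:6
  + F → F:1
Element totals:
  C: 11
  H: 16
  F: 1
  N: 1

11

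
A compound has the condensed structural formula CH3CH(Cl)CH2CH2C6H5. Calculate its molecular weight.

Atom tally by fragment:
  CH3 → C:1 H:3
  CH(Cl) → C:1 H:1 Cl:1
  CH2 → C:1 H:2
  CH2C6H5 → C:7 H:7
Element totals:
  C: 10
  H: 13
  Cl: 1
Molecular formula: C10H13Cl.
  M = 10(12.011) + 13(1.008) + 35.45
    = 120.110 + 13.104 + 35.450 = 168.664

168.66 g/mol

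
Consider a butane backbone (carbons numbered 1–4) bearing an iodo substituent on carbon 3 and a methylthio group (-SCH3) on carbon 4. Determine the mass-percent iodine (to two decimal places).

55.15%

Atom tally by fragment:
  CH3 → C:1 H:3
  CH2 → C:1 H:2
  CH(I) → C:1 H:1 I:1
  CH2SCH3 → C:2 H:5 S:1
Element totals:
  C: 5
  H: 11
  I: 1
  S: 1
Molecular formula: C5H11IS.
Molar mass = 230.107 g/mol.
Mass from I: 1 × 126.904 = 126.904 g/mol.
%I = 126.904 / 230.107 × 100 = 55.15%.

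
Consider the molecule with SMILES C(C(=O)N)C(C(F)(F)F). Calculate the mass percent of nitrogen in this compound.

9.93%

Atom tally by fragment:
  H2NOCCH2 → C:2 H:4 O:1 N:1
  CH2CF3 → C:2 H:2 F:3
Element totals:
  C: 4
  H: 6
  F: 3
  N: 1
  O: 1
Molecular formula: C4H6F3NO.
Molar mass = 141.092 g/mol.
Mass from N: 1 × 14.007 = 14.007 g/mol.
%N = 14.007 / 141.092 × 100 = 9.93%.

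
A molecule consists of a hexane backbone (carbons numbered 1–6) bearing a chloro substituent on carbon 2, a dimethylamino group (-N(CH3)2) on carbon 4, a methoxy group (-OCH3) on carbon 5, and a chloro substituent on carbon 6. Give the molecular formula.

C9H19Cl2NO

Atom tally by fragment:
  CH3 → C:1 H:3
  CH(Cl) → C:1 H:1 Cl:1
  CH2 → C:1 H:2
  CH(N(CH3)2) → C:3 H:7 N:1
  CH(OCH3) → C:2 H:4 O:1
  CH2Cl → C:1 H:2 Cl:1
Element totals:
  C: 9
  H: 19
  Cl: 2
  N: 1
  O: 1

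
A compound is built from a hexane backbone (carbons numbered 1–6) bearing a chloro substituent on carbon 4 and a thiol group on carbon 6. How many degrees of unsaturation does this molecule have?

Atom tally by fragment:
  CH3 → C:1 H:3
  CH2 → C:1 H:2
  CH2 → C:1 H:2
  CH(Cl) → C:1 H:1 Cl:1
  CH2 → C:1 H:2
  CH2SH → C:1 H:3 S:1
Element totals:
  C: 6
  H: 13
  Cl: 1
  S: 1
Molecular formula: C6H13ClS.
DoU = (2C + 2 + N − H − X) / 2 = (2·6 + 2 + 0 − 13 − 1) / 2 = 0.

0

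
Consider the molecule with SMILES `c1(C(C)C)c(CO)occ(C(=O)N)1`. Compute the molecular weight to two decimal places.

Atom tally by fragment:
  furan ring core → C:4 H:4 O:1
  (− 3 ring H displaced by substituents)
  + CH(CH3)2 → C:3 H:7
  + CH2OH → C:1 H:3 O:1
  + CONH2 → C:1 H:2 O:1 N:1
Element totals:
  C: 9
  H: 13
  N: 1
  O: 3
Molecular formula: C9H13NO3.
  M = 9(12.011) + 13(1.008) + 14.007 + 3(15.999)
    = 108.099 + 13.104 + 14.007 + 47.997 = 183.207

183.21 g/mol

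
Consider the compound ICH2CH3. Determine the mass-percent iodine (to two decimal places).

81.37%

Element totals:
  C: 2
  H: 5
  I: 1
Molecular formula: C2H5I.
Molar mass = 155.966 g/mol.
Mass from I: 1 × 126.904 = 126.904 g/mol.
%I = 126.904 / 155.966 × 100 = 81.37%.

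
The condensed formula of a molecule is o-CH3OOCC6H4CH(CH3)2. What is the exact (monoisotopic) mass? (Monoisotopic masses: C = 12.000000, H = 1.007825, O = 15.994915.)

178.0994

Atom tally by fragment:
  benzene ring core → C:6 H:6
  (− 2 ring H displaced by substituents)
  + COOCH3 → C:2 H:3 O:2
  + CH(CH3)2 → C:3 H:7
Element totals:
  C: 11
  H: 14
  O: 2
Molecular formula: C11H14O2.
  M = 11(12.0) + 14(1.007825) + 2(15.994915)
    = 132.000000 + 14.109550 + 31.989830 = 178.099380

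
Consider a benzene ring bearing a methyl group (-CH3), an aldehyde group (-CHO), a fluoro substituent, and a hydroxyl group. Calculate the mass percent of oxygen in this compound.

20.76%

Atom tally by fragment:
  benzene ring core → C:6 H:6
  (− 4 ring H displaced by substituents)
  + CH3 → C:1 H:3
  + CHO → C:1 H:1 O:1
  + F → F:1
  + OH → O:1 H:1
Element totals:
  C: 8
  H: 7
  F: 1
  O: 2
Molecular formula: C8H7FO2.
Molar mass = 154.140 g/mol.
Mass from O: 2 × 15.999 = 31.998 g/mol.
%O = 31.998 / 154.140 × 100 = 20.76%.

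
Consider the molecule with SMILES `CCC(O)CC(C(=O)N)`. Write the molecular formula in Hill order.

C6H13NO2

Atom tally by fragment:
  CH3 → C:1 H:3
  CH2 → C:1 H:2
  CH(OH) → C:1 H:2 O:1
  CH2 → C:1 H:2
  CH2CONH2 → C:2 H:4 O:1 N:1
Element totals:
  C: 6
  H: 13
  N: 1
  O: 2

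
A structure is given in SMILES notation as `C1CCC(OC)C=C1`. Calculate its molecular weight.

112.17 g/mol

Atom tally by fragment:
  cyclohexene ring core → C:6 H:10
  (− 1 ring H displaced by substituents)
  + OCH3 → C:1 H:3 O:1
Element totals:
  C: 7
  H: 12
  O: 1
Molecular formula: C7H12O.
  M = 7(12.011) + 12(1.008) + 15.999
    = 84.077 + 12.096 + 15.999 = 112.172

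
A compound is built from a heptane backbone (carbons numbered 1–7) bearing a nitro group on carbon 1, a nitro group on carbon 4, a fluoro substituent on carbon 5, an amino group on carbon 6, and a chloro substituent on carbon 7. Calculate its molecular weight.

257.65 g/mol

Atom tally by fragment:
  O2NCH2 → C:1 H:2 N:1 O:2
  CH2 → C:1 H:2
  CH2 → C:1 H:2
  CH(NO2) → C:1 H:1 N:1 O:2
  CH(F) → C:1 H:1 F:1
  CH(NH2) → C:1 H:3 N:1
  CH2Cl → C:1 H:2 Cl:1
Element totals:
  C: 7
  H: 13
  Cl: 1
  F: 1
  N: 3
  O: 4
Molecular formula: C7H13ClFN3O4.
  M = 7(12.011) + 13(1.008) + 35.45 + 18.998 + 3(14.007) + 4(15.999)
    = 84.077 + 13.104 + 35.450 + 18.998 + 42.021 + 63.996 = 257.646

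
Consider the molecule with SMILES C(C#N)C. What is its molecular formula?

Atom tally by fragment:
  NCCH2 → C:2 H:2 N:1
  CH3 → C:1 H:3
Element totals:
  C: 3
  H: 5
  N: 1

C3H5N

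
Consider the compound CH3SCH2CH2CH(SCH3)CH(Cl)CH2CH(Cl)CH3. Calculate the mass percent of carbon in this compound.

41.38%

Atom tally by fragment:
  CH3SCH2 → C:2 H:5 S:1
  CH2 → C:1 H:2
  CH(SCH3) → C:2 H:4 S:1
  CH(Cl) → C:1 H:1 Cl:1
  CH2 → C:1 H:2
  CH(Cl) → C:1 H:1 Cl:1
  CH3 → C:1 H:3
Element totals:
  C: 9
  H: 18
  Cl: 2
  S: 2
Molecular formula: C9H18Cl2S2.
Molar mass = 261.263 g/mol.
Mass from C: 9 × 12.011 = 108.099 g/mol.
%C = 108.099 / 261.263 × 100 = 41.38%.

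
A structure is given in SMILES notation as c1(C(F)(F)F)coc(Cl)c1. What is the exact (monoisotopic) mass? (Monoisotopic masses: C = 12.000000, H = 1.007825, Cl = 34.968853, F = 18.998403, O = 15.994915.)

Atom tally by fragment:
  furan ring core → C:4 H:4 O:1
  (− 2 ring H displaced by substituents)
  + CF3 → C:1 F:3
  + Cl → Cl:1
Element totals:
  C: 5
  H: 2
  Cl: 1
  F: 3
  O: 1
Molecular formula: C5H2ClF3O.
  M = 5(12.0) + 2(1.007825) + 34.968853 + 3(18.998403) + 15.994915
    = 60.000000 + 2.015650 + 34.968853 + 56.995209 + 15.994915 = 169.974627

169.9746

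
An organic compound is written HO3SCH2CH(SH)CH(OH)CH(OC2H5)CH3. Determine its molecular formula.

Element totals:
  C: 7
  H: 16
  O: 5
  S: 2

C7H16O5S2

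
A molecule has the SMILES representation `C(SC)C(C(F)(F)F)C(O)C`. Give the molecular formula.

Atom tally by fragment:
  CH3SCH2 → C:2 H:5 S:1
  CH(CF3) → C:2 H:1 F:3
  CH(OH) → C:1 H:2 O:1
  CH3 → C:1 H:3
Element totals:
  C: 6
  H: 11
  F: 3
  O: 1
  S: 1

C6H11F3OS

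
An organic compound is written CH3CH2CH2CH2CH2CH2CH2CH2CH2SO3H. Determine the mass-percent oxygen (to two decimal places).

Element totals:
  C: 9
  H: 20
  O: 3
  S: 1
Molecular formula: C9H20O3S.
Molar mass = 208.316 g/mol.
Mass from O: 3 × 15.999 = 47.997 g/mol.
%O = 47.997 / 208.316 × 100 = 23.04%.

23.04%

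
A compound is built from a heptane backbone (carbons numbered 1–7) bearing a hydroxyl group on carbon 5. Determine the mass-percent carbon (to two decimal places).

72.35%

Atom tally by fragment:
  CH3 → C:1 H:3
  CH2 → C:1 H:2
  CH2 → C:1 H:2
  CH2 → C:1 H:2
  CH(OH) → C:1 H:2 O:1
  CH2 → C:1 H:2
  CH3 → C:1 H:3
Element totals:
  C: 7
  H: 16
  O: 1
Molecular formula: C7H16O.
Molar mass = 116.204 g/mol.
Mass from C: 7 × 12.011 = 84.077 g/mol.
%C = 84.077 / 116.204 × 100 = 72.35%.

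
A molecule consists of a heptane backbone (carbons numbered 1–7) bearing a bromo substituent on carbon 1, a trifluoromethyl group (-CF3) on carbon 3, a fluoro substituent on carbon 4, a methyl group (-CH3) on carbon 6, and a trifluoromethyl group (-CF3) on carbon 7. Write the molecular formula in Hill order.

C10H14BrF7

Atom tally by fragment:
  BrCH2 → C:1 H:2 Br:1
  CH2 → C:1 H:2
  CH(CF3) → C:2 H:1 F:3
  CH(F) → C:1 H:1 F:1
  CH2 → C:1 H:2
  CH(CH3) → C:2 H:4
  CH2CF3 → C:2 H:2 F:3
Element totals:
  C: 10
  H: 14
  Br: 1
  F: 7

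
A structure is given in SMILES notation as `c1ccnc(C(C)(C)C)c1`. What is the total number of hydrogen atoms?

13

Atom tally by fragment:
  pyridine ring core → C:5 H:5 N:1
  (− 1 ring H displaced by substituents)
  + C(CH3)3 → C:4 H:9
Element totals:
  C: 9
  H: 13
  N: 1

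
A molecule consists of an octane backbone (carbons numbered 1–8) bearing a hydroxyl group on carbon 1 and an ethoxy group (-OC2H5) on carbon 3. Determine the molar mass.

Atom tally by fragment:
  HOCH2 → C:1 H:3 O:1
  CH2 → C:1 H:2
  CH(OC2H5) → C:3 H:6 O:1
  CH2 → C:1 H:2
  CH2 → C:1 H:2
  CH2 → C:1 H:2
  CH2 → C:1 H:2
  CH3 → C:1 H:3
Element totals:
  C: 10
  H: 22
  O: 2
Molecular formula: C10H22O2.
  M = 10(12.011) + 22(1.008) + 2(15.999)
    = 120.110 + 22.176 + 31.998 = 174.284

174.28 g/mol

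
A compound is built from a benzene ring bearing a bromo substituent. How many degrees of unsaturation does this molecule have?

Atom tally by fragment:
  benzene ring core → C:6 H:6
  (− 1 ring H displaced by substituents)
  + Br → Br:1
Element totals:
  C: 6
  H: 5
  Br: 1
Molecular formula: C6H5Br.
DoU = (2C + 2 + N − H − X) / 2 = (2·6 + 2 + 0 − 5 − 1) / 2 = 4.

4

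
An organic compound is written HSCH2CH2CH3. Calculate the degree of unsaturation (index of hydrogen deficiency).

0

Atom tally by fragment:
  HSCH2 → C:1 H:3 S:1
  CH2 → C:1 H:2
  CH3 → C:1 H:3
Element totals:
  C: 3
  H: 8
  S: 1
Molecular formula: C3H8S.
DoU = (2C + 2 + N − H − X) / 2 = (2·3 + 2 + 0 − 8 − 0) / 2 = 0.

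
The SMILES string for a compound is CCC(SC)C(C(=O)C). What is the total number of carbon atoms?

Atom tally by fragment:
  CH3 → C:1 H:3
  CH2 → C:1 H:2
  CH(SCH3) → C:2 H:4 S:1
  CH2COCH3 → C:3 H:5 O:1
Element totals:
  C: 7
  H: 14
  O: 1
  S: 1

7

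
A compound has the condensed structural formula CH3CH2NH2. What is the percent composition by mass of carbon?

53.28%

Element totals:
  C: 2
  H: 7
  N: 1
Molecular formula: C2H7N.
Molar mass = 45.085 g/mol.
Mass from C: 2 × 12.011 = 24.022 g/mol.
%C = 24.022 / 45.085 × 100 = 53.28%.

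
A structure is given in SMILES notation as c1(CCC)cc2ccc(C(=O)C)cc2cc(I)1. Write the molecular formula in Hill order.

C15H15IO

Atom tally by fragment:
  naphthalene ring system core → C:10 H:8
  (− 3 ring H displaced by substituents)
  + CH2CH2CH3 → C:3 H:7
  + COCH3 → C:2 H:3 O:1
  + I → I:1
Element totals:
  C: 15
  H: 15
  I: 1
  O: 1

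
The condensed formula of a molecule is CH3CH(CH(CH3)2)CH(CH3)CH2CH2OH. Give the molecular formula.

Element totals:
  C: 9
  H: 20
  O: 1

C9H20O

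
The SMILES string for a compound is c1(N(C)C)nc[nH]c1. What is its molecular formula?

Atom tally by fragment:
  imidazole ring core → C:3 H:4 N:2
  (− 1 ring H displaced by substituents)
  + N(CH3)2 → N:1 C:2 H:6
Element totals:
  C: 5
  H: 9
  N: 3

C5H9N3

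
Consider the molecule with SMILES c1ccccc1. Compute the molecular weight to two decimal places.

Atom tally by fragment:
  benzene ring core → C:6 H:6
Element totals:
  C: 6
  H: 6
Molecular formula: C6H6.
  M = 6(12.011) + 6(1.008)
    = 72.066 + 6.048 = 78.114

78.11 g/mol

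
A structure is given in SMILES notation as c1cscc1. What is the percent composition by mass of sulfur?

Atom tally by fragment:
  thiophene ring core → C:4 H:4 S:1
Element totals:
  C: 4
  H: 4
  S: 1
Molecular formula: C4H4S.
Molar mass = 84.136 g/mol.
Mass from S: 1 × 32.06 = 32.060 g/mol.
%S = 32.060 / 84.136 × 100 = 38.10%.

38.10%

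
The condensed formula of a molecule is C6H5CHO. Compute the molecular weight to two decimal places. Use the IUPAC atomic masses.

106.12 g/mol

Element totals:
  C: 7
  H: 6
  O: 1
Molecular formula: C7H6O.
  M = 7(12.011) + 6(1.008) + 15.999
    = 84.077 + 6.048 + 15.999 = 106.124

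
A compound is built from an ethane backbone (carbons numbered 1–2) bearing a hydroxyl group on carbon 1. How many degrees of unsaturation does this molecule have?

0

Atom tally by fragment:
  HOCH2 → C:1 H:3 O:1
  CH3 → C:1 H:3
Element totals:
  C: 2
  H: 6
  O: 1
Molecular formula: C2H6O.
DoU = (2C + 2 + N − H − X) / 2 = (2·2 + 2 + 0 − 6 − 0) / 2 = 0.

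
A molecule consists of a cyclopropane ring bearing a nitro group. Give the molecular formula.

Atom tally by fragment:
  cyclopropane ring core → C:3 H:6
  (− 1 ring H displaced by substituents)
  + NO2 → N:1 O:2
Element totals:
  C: 3
  H: 5
  N: 1
  O: 2

C3H5NO2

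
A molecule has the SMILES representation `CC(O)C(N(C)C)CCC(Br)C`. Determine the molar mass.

Atom tally by fragment:
  CH3 → C:1 H:3
  CH(OH) → C:1 H:2 O:1
  CH(N(CH3)2) → C:3 H:7 N:1
  CH2 → C:1 H:2
  CH2 → C:1 H:2
  CH(Br) → C:1 H:1 Br:1
  CH3 → C:1 H:3
Element totals:
  C: 9
  H: 20
  Br: 1
  N: 1
  O: 1
Molecular formula: C9H20BrNO.
  M = 9(12.011) + 20(1.008) + 79.904 + 14.007 + 15.999
    = 108.099 + 20.160 + 79.904 + 14.007 + 15.999 = 238.169

238.17 g/mol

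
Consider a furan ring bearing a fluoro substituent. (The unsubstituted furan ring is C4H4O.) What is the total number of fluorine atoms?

Atom tally by fragment:
  furan ring core → C:4 H:4 O:1
  (− 1 ring H displaced by substituents)
  + F → F:1
Element totals:
  C: 4
  H: 3
  F: 1
  O: 1

1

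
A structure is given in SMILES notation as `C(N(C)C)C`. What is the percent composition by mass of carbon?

Atom tally by fragment:
  (CH3)2NCH2 → C:3 H:8 N:1
  CH3 → C:1 H:3
Element totals:
  C: 4
  H: 11
  N: 1
Molecular formula: C4H11N.
Molar mass = 73.139 g/mol.
Mass from C: 4 × 12.011 = 48.044 g/mol.
%C = 48.044 / 73.139 × 100 = 65.69%.

65.69%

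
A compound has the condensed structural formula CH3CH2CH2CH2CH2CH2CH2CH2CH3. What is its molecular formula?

Atom tally by fragment:
  CH3 → C:1 H:3
  CH2 → C:1 H:2
  CH2 → C:1 H:2
  CH2 → C:1 H:2
  CH2 → C:1 H:2
  CH2 → C:1 H:2
  CH2 → C:1 H:2
  CH2 → C:1 H:2
  CH3 → C:1 H:3
Element totals:
  C: 9
  H: 20

C9H20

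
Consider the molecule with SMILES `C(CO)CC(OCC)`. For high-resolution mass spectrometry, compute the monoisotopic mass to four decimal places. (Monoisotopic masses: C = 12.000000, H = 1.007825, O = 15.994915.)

118.0994

Atom tally by fragment:
  HOCH2CH2 → C:2 H:5 O:1
  CH2 → C:1 H:2
  CH2OC2H5 → C:3 H:7 O:1
Element totals:
  C: 6
  H: 14
  O: 2
Molecular formula: C6H14O2.
  M = 6(12.0) + 14(1.007825) + 2(15.994915)
    = 72.000000 + 14.109550 + 31.989830 = 118.099380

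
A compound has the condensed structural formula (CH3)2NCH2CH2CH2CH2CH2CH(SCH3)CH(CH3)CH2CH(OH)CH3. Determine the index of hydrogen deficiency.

Element totals:
  C: 14
  H: 31
  N: 1
  O: 1
  S: 1
Molecular formula: C14H31NOS.
DoU = (2C + 2 + N − H − X) / 2 = (2·14 + 2 + 1 − 31 − 0) / 2 = 0.

0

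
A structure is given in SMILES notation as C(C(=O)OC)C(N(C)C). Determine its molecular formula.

C6H13NO2

Atom tally by fragment:
  CH3OOCCH2 → C:3 H:5 O:2
  CH2N(CH3)2 → C:3 H:8 N:1
Element totals:
  C: 6
  H: 13
  N: 1
  O: 2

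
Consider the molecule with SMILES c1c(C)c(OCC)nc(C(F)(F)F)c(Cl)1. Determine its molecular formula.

Atom tally by fragment:
  pyridine ring core → C:5 H:5 N:1
  (− 4 ring H displaced by substituents)
  + CH3 → C:1 H:3
  + OC2H5 → C:2 H:5 O:1
  + CF3 → C:1 F:3
  + Cl → Cl:1
Element totals:
  C: 9
  H: 9
  Cl: 1
  F: 3
  N: 1
  O: 1

C9H9ClF3NO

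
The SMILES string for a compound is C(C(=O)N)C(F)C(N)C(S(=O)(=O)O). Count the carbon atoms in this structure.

5

Atom tally by fragment:
  H2NOCCH2 → C:2 H:4 O:1 N:1
  CH(F) → C:1 H:1 F:1
  CH(NH2) → C:1 H:3 N:1
  CH2SO3H → C:1 H:3 S:1 O:3
Element totals:
  C: 5
  H: 11
  F: 1
  N: 2
  O: 4
  S: 1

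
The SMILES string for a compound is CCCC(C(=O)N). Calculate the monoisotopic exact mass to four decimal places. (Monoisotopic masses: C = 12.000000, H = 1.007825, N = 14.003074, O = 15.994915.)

101.0841

Atom tally by fragment:
  CH3 → C:1 H:3
  CH2 → C:1 H:2
  CH2 → C:1 H:2
  CH2CONH2 → C:2 H:4 O:1 N:1
Element totals:
  C: 5
  H: 11
  N: 1
  O: 1
Molecular formula: C5H11NO.
  M = 5(12.0) + 11(1.007825) + 14.003074 + 15.994915
    = 60.000000 + 11.086075 + 14.003074 + 15.994915 = 101.084064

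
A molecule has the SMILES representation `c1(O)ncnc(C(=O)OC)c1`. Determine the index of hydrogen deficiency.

Atom tally by fragment:
  pyrimidine ring core → C:4 H:4 N:2
  (− 2 ring H displaced by substituents)
  + OH → O:1 H:1
  + COOCH3 → C:2 H:3 O:2
Element totals:
  C: 6
  H: 6
  N: 2
  O: 3
Molecular formula: C6H6N2O3.
DoU = (2C + 2 + N − H − X) / 2 = (2·6 + 2 + 2 − 6 − 0) / 2 = 5.

5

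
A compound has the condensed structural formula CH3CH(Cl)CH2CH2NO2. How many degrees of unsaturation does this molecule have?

Atom tally by fragment:
  CH3 → C:1 H:3
  CH(Cl) → C:1 H:1 Cl:1
  CH2 → C:1 H:2
  CH2NO2 → C:1 H:2 N:1 O:2
Element totals:
  C: 4
  H: 8
  Cl: 1
  N: 1
  O: 2
Molecular formula: C4H8ClNO2.
DoU = (2C + 2 + N − H − X) / 2 = (2·4 + 2 + 1 − 8 − 1) / 2 = 1.

1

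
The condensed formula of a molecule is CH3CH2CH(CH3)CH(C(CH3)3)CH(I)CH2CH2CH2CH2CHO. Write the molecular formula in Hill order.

C15H29IO

Atom tally by fragment:
  CH3 → C:1 H:3
  CH2 → C:1 H:2
  CH(CH3) → C:2 H:4
  CH(C(CH3)3) → C:5 H:10
  CH(I) → C:1 H:1 I:1
  CH2 → C:1 H:2
  CH2 → C:1 H:2
  CH2 → C:1 H:2
  CH2CHO → C:2 H:3 O:1
Element totals:
  C: 15
  H: 29
  I: 1
  O: 1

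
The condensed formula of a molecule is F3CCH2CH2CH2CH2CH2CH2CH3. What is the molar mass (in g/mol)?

168.20 g/mol

Atom tally by fragment:
  F3CCH2 → C:2 H:2 F:3
  CH2 → C:1 H:2
  CH2 → C:1 H:2
  CH2 → C:1 H:2
  CH2 → C:1 H:2
  CH2 → C:1 H:2
  CH3 → C:1 H:3
Element totals:
  C: 8
  H: 15
  F: 3
Molecular formula: C8H15F3.
  M = 8(12.011) + 15(1.008) + 3(18.998)
    = 96.088 + 15.120 + 56.994 = 168.202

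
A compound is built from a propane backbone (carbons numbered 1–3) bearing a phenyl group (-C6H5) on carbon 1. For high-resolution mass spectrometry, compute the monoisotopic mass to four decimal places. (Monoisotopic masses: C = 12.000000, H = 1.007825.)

120.0939

Atom tally by fragment:
  C6H5CH2 → C:7 H:7
  CH2 → C:1 H:2
  CH3 → C:1 H:3
Element totals:
  C: 9
  H: 12
Molecular formula: C9H12.
  M = 9(12.0) + 12(1.007825)
    = 108.000000 + 12.093900 = 120.093900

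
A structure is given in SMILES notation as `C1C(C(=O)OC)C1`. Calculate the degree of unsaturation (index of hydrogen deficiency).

Atom tally by fragment:
  cyclopropane ring core → C:3 H:6
  (− 1 ring H displaced by substituents)
  + COOCH3 → C:2 H:3 O:2
Element totals:
  C: 5
  H: 8
  O: 2
Molecular formula: C5H8O2.
DoU = (2C + 2 + N − H − X) / 2 = (2·5 + 2 + 0 − 8 − 0) / 2 = 2.

2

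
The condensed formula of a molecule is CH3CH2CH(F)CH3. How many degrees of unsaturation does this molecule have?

0

Atom tally by fragment:
  CH3 → C:1 H:3
  CH2 → C:1 H:2
  CH(F) → C:1 H:1 F:1
  CH3 → C:1 H:3
Element totals:
  C: 4
  H: 9
  F: 1
Molecular formula: C4H9F.
DoU = (2C + 2 + N − H − X) / 2 = (2·4 + 2 + 0 − 9 − 1) / 2 = 0.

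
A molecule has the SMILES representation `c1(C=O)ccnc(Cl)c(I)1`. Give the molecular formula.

C6H3ClINO

Atom tally by fragment:
  pyridine ring core → C:5 H:5 N:1
  (− 3 ring H displaced by substituents)
  + CHO → C:1 H:1 O:1
  + Cl → Cl:1
  + I → I:1
Element totals:
  C: 6
  H: 3
  Cl: 1
  I: 1
  N: 1
  O: 1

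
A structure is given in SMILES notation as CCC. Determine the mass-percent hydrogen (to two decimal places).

18.29%

Atom tally by fragment:
  CH3 → C:1 H:3
  CH2 → C:1 H:2
  CH3 → C:1 H:3
Element totals:
  C: 3
  H: 8
Molecular formula: C3H8.
Molar mass = 44.097 g/mol.
Mass from H: 8 × 1.008 = 8.064 g/mol.
%H = 8.064 / 44.097 × 100 = 18.29%.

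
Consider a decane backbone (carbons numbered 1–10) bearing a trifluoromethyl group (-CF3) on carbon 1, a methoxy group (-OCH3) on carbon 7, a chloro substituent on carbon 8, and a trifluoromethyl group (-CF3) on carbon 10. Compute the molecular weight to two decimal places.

Atom tally by fragment:
  F3CCH2 → C:2 H:2 F:3
  CH2 → C:1 H:2
  CH2 → C:1 H:2
  CH2 → C:1 H:2
  CH2 → C:1 H:2
  CH2 → C:1 H:2
  CH(OCH3) → C:2 H:4 O:1
  CH(Cl) → C:1 H:1 Cl:1
  CH2 → C:1 H:2
  CH2CF3 → C:2 H:2 F:3
Element totals:
  C: 13
  H: 21
  Cl: 1
  F: 6
  O: 1
Molecular formula: C13H21ClF6O.
  M = 13(12.011) + 21(1.008) + 35.45 + 6(18.998) + 15.999
    = 156.143 + 21.168 + 35.450 + 113.988 + 15.999 = 342.748

342.75 g/mol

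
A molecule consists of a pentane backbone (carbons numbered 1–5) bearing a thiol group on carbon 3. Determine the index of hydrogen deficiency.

0

Atom tally by fragment:
  CH3 → C:1 H:3
  CH2 → C:1 H:2
  CH(SH) → C:1 H:2 S:1
  CH2 → C:1 H:2
  CH3 → C:1 H:3
Element totals:
  C: 5
  H: 12
  S: 1
Molecular formula: C5H12S.
DoU = (2C + 2 + N − H − X) / 2 = (2·5 + 2 + 0 − 12 − 0) / 2 = 0.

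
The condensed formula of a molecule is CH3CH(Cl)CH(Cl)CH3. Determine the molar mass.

Element totals:
  C: 4
  H: 8
  Cl: 2
Molecular formula: C4H8Cl2.
  M = 4(12.011) + 8(1.008) + 2(35.45)
    = 48.044 + 8.064 + 70.900 = 127.008

127.01 g/mol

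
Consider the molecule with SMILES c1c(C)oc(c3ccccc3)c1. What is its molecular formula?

C11H10O

Atom tally by fragment:
  furan ring core → C:4 H:4 O:1
  (− 2 ring H displaced by substituents)
  + CH3 → C:1 H:3
  + C6H5 → C:6 H:5
Element totals:
  C: 11
  H: 10
  O: 1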